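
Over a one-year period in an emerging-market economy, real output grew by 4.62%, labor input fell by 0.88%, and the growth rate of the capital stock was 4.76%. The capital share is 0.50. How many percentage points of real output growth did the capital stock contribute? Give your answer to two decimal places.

Contribution = share × growth = 0.5 × 4.76 = 2.38 pp.

2.38 percentage points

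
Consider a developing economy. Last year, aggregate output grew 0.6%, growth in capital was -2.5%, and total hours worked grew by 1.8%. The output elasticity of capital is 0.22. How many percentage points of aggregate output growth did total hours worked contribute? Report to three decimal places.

Labor's share = 1 − 0.22 = 0.78.
Contribution = share × growth = 0.78 × 1.8 = 1.404 pp.

1.404 pp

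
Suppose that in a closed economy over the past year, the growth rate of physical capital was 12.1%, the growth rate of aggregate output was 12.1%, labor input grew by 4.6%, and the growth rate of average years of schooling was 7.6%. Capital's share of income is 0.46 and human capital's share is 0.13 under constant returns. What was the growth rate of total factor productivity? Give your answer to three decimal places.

Total factor productivity grew 3.660%.

Labor's share = 1 − 0.46 − 0.13 = 0.41.
Physical capital: 0.46 × 12.1 = 5.566 pp.
Average years of schooling: 0.13 × 7.6 = 0.988 pp.
Labor input: 0.41 × 4.6 = 1.886 pp.
TFP growth = 12.1 − 8.44 = 3.66%.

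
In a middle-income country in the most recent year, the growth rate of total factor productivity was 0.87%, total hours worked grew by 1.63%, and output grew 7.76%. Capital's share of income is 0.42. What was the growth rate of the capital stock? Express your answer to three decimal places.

The capital stock growth was 14.154%.

Labor's share = 1 − 0.42 = 0.58.
gY = gA + 0.58×1.63 + 0.42×g.
0.42×g = 7.76 − 0.87 − 0.9454 = 5.9446.
g = 5.9446 / 0.42 = 14.15381%.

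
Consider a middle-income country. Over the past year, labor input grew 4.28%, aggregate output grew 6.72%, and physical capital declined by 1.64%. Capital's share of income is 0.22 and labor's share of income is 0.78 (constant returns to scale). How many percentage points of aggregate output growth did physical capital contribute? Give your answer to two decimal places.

Contribution = share × growth = 0.22 × (-1.64) = -0.3608 pp.

-0.36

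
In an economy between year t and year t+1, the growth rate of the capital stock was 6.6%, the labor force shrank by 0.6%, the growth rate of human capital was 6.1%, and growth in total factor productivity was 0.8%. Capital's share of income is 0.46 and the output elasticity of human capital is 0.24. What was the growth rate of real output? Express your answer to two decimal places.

Labor's share = 1 − 0.46 − 0.24 = 0.3.
The capital stock: 0.46 × 6.6 = 3.036 pp.
Human capital: 0.24 × 6.1 = 1.464 pp.
The labor force: 0.3 × (-0.6) = -0.18 pp.
Output growth = 0.8 + 4.32 = 5.12%.

5.12%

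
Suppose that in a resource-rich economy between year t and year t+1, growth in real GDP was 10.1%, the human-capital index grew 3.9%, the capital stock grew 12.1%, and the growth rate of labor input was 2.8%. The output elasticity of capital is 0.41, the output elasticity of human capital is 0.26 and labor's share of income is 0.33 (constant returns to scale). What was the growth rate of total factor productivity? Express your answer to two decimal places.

3.20%

Labor's share = 1 − 0.41 − 0.26 = 0.33.
The capital stock: 0.41 × 12.1 = 4.961 pp.
The human-capital index: 0.26 × 3.9 = 1.014 pp.
Labor input: 0.33 × 2.8 = 0.924 pp.
TFP growth = 10.1 − 6.899 = 3.201%.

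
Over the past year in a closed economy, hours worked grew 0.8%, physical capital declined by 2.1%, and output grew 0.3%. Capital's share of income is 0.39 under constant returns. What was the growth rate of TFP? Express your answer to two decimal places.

0.63%

Labor's share = 1 − 0.39 = 0.61.
Physical capital: 0.39 × (-2.1) = -0.819 pp.
Hours worked: 0.61 × 0.8 = 0.488 pp.
TFP growth = 0.3 + 0.331 = 0.631%.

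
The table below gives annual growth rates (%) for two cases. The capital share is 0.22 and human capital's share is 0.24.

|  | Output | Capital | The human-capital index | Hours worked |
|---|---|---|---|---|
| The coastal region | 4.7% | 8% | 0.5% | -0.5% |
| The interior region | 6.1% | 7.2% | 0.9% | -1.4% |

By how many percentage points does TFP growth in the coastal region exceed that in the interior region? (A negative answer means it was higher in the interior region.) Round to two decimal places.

-1.97 percentage points

Labor's share = 1 − 0.22 − 0.24 = 0.54.
The coastal region: TFP = 4.7 − 1.76 − 0.12 + 0.27 = 3.09%.
The interior region: TFP = 6.1 − 1.584 − 0.216 + 0.756 = 5.056%.
Difference = 3.09 − (5.056) = -1.966 pp.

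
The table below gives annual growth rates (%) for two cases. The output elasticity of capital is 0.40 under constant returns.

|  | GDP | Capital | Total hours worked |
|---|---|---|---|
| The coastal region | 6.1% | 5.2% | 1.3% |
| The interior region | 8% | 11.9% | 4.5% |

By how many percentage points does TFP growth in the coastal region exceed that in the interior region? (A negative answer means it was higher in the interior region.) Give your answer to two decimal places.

2.70 percentage points

Labor's share = 1 − 0.4 = 0.6.
The coastal region: TFP = 6.1 − 2.08 − 0.78 = 3.24%.
The interior region: TFP = 8 − 4.76 − 2.7 = 0.54%.
Difference = 3.24 − (0.54) = 2.7 pp.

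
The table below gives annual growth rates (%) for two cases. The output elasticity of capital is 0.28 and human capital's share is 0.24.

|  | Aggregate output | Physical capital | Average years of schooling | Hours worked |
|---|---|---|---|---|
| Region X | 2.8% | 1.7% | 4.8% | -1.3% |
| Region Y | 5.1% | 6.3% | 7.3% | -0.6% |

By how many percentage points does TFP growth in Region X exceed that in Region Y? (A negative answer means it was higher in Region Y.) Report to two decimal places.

-0.08 percentage points

Labor's share = 1 − 0.28 − 0.24 = 0.48.
Region X: TFP = 2.8 − 0.476 − 1.152 + 0.624 = 1.796%.
Region Y: TFP = 5.1 − 1.764 − 1.752 + 0.288 = 1.872%.
Difference = 1.796 − (1.872) = -0.076 pp.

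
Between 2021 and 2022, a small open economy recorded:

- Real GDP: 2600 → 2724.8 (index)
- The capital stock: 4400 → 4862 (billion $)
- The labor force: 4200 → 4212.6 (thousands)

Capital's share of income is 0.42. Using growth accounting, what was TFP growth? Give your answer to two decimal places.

0.22%

Real GDP growth = (2724.8 − 2600) / 2600 = 4.8%.
The capital stock growth = (4862 − 4400) / 4400 = 10.5%.
The labor force growth = (4212.6 − 4200) / 4200 = 0.3%.
Labor's share = 1 − 0.42 = 0.58.
The capital stock: 0.42 × 10.5 = 4.41 pp.
The labor force: 0.58 × 0.3 = 0.174 pp.
TFP growth = 4.8 − 4.584 = 0.216%.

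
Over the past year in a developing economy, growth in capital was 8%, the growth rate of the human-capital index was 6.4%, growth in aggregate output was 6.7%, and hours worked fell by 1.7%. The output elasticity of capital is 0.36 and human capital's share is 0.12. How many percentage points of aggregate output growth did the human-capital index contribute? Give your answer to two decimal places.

0.77 pp

Contribution = share × growth = 0.12 × 6.4 = 0.768 pp.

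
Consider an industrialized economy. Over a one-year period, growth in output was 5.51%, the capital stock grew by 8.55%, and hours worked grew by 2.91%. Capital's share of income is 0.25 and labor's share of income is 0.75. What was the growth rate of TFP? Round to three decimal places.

Labor's share = 1 − 0.25 = 0.75.
The capital stock: 0.25 × 8.55 = 2.1375 pp.
Hours worked: 0.75 × 2.91 = 2.1825 pp.
TFP growth = 5.51 − 4.32 = 1.19%.

1.190%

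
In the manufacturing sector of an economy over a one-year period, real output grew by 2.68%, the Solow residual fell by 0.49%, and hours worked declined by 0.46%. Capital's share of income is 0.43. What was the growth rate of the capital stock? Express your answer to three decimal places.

The capital stock growth was 7.982%.

Labor's share = 1 − 0.43 = 0.57.
gY = gA + 0.57×(-0.46) + 0.43×g.
0.43×g = 2.68 + 0.49 + 0.2622 = 3.4322.
g = 3.4322 / 0.43 = 7.98186%.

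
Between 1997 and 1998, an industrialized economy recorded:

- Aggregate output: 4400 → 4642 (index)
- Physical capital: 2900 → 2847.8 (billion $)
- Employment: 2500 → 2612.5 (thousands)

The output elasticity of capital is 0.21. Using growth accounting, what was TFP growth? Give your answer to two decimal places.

2.32%

Aggregate output growth = (4642 − 4400) / 4400 = 5.5%.
Physical capital growth = (2847.8 − 2900) / 2900 = -1.8%.
Employment growth = (2612.5 − 2500) / 2500 = 4.5%.
Labor's share = 1 − 0.21 = 0.79.
Physical capital: 0.21 × (-1.8) = -0.378 pp.
Employment: 0.79 × 4.5 = 3.555 pp.
TFP growth = 5.5 − 3.177 = 2.323%.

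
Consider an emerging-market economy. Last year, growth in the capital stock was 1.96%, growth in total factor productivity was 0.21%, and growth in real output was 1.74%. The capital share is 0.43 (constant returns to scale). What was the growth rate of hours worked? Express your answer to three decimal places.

Labor's share = 1 − 0.43 = 0.57.
gY = gA + 0.43×1.96 + 0.57×g.
0.57×g = 1.74 − 0.21 − 0.8428 = 0.6872.
g = 0.6872 / 0.57 = 1.20561%.

Hours worked growth was 1.206%.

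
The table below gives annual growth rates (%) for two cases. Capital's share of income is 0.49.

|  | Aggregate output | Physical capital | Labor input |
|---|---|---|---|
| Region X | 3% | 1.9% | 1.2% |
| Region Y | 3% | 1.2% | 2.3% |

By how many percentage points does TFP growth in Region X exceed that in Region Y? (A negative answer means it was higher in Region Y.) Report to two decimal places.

Labor's share = 1 − 0.49 = 0.51.
Region X: TFP = 3 − 0.931 − 0.612 = 1.457%.
Region Y: TFP = 3 − 0.588 − 1.173 = 1.239%.
Difference = 1.457 − (1.239) = 0.218 pp.

0.22 percentage points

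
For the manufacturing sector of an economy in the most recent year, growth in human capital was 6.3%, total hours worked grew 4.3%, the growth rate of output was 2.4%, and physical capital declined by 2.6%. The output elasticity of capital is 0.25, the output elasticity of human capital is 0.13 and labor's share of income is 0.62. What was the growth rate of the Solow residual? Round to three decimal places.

-0.435%

Labor's share = 1 − 0.25 − 0.13 = 0.62.
Physical capital: 0.25 × (-2.6) = -0.65 pp.
Human capital: 0.13 × 6.3 = 0.819 pp.
Total hours worked: 0.62 × 4.3 = 2.666 pp.
TFP growth = 2.4 − 2.835 = -0.435%.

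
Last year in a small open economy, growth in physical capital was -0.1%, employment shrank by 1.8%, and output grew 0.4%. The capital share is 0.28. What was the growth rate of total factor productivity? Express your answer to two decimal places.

Labor's share = 1 − 0.28 = 0.72.
Physical capital: 0.28 × (-0.1) = -0.028 pp.
Employment: 0.72 × (-1.8) = -1.296 pp.
TFP growth = 0.4 + 1.324 = 1.724%.

Total factor productivity grew 1.72%.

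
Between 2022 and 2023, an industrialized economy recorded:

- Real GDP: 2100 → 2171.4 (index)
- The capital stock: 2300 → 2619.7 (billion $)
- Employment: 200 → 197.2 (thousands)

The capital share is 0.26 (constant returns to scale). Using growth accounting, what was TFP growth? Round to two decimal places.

Real GDP growth = (2171.4 − 2100) / 2100 = 3.4%.
The capital stock growth = (2619.7 − 2300) / 2300 = 13.9%.
Employment growth = (197.2 − 200) / 200 = -1.4%.
Labor's share = 1 − 0.26 = 0.74.
The capital stock: 0.26 × 13.9 = 3.614 pp.
Employment: 0.74 × (-1.4) = -1.036 pp.
TFP growth = 3.4 − 2.578 = 0.822%.

0.82%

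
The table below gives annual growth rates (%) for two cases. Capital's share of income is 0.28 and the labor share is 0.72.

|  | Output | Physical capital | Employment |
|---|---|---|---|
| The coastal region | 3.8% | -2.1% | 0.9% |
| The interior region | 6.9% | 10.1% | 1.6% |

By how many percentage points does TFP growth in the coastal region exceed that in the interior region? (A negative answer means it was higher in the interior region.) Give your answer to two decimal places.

0.82 percentage points

Labor's share = 1 − 0.28 = 0.72.
The coastal region: TFP = 3.8 + 0.588 − 0.648 = 3.74%.
The interior region: TFP = 6.9 − 2.828 − 1.152 = 2.92%.
Difference = 3.74 − (2.92) = 0.82 pp.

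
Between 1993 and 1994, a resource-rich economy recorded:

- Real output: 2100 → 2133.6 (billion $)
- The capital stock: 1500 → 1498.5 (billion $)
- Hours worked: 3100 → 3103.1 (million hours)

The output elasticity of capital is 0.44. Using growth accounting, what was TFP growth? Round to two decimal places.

Real output growth = (2133.6 − 2100) / 2100 = 1.6%.
The capital stock growth = (1498.5 − 1500) / 1500 = -0.1%.
Hours worked growth = (3103.1 − 3100) / 3100 = 0.1%.
Labor's share = 1 − 0.44 = 0.56.
The capital stock: 0.44 × (-0.1) = -0.044 pp.
Hours worked: 0.56 × 0.1 = 0.056 pp.
TFP growth = 1.6 − 0.012 = 1.588%.

TFP growth was 1.59%.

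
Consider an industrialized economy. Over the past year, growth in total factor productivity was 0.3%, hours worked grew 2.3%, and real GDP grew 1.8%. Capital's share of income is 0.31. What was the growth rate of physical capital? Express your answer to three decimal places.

Labor's share = 1 − 0.31 = 0.69.
gY = gA + 0.69×2.3 + 0.31×g.
0.31×g = 1.8 − 0.3 − 1.587 = -0.087.
g = -0.087 / 0.31 = -0.28065%.

-0.281%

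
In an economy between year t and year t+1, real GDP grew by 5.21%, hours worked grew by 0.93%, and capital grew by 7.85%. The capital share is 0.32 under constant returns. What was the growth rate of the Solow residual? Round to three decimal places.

Labor's share = 1 − 0.32 = 0.68.
Capital: 0.32 × 7.85 = 2.512 pp.
Hours worked: 0.68 × 0.93 = 0.6324 pp.
TFP growth = 5.21 − 3.1444 = 2.0656%.

2.066%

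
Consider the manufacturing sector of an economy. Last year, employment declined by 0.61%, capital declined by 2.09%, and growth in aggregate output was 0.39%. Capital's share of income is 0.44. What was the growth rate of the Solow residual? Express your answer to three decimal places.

The Solow residual growth was 1.651%.

Labor's share = 1 − 0.44 = 0.56.
Capital: 0.44 × (-2.09) = -0.9196 pp.
Employment: 0.56 × (-0.61) = -0.3416 pp.
TFP growth = 0.39 + 1.2612 = 1.6512%.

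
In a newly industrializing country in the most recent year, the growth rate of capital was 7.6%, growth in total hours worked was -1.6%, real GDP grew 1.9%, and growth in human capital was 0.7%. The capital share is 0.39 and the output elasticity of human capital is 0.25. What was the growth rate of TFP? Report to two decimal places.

Labor's share = 1 − 0.39 − 0.25 = 0.36.
Capital: 0.39 × 7.6 = 2.964 pp.
Human capital: 0.25 × 0.7 = 0.175 pp.
Total hours worked: 0.36 × (-1.6) = -0.576 pp.
TFP growth = 1.9 − 2.563 = -0.663%.

-0.66%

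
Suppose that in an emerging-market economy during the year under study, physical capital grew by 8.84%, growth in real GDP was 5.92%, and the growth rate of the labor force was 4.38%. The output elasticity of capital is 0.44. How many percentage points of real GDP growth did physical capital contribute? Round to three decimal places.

3.890 percentage points

Contribution = share × growth = 0.44 × 8.84 = 3.8896 pp.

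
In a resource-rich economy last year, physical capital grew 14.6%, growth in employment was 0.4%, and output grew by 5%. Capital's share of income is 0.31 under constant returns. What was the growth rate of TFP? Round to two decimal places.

Labor's share = 1 − 0.31 = 0.69.
Physical capital: 0.31 × 14.6 = 4.526 pp.
Employment: 0.69 × 0.4 = 0.276 pp.
TFP growth = 5 − 4.802 = 0.198%.

TFP growth was 0.20%.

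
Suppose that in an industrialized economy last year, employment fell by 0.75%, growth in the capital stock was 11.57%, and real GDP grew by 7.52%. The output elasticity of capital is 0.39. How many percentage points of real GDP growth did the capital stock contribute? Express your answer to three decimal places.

Contribution = share × growth = 0.39 × 11.57 = 4.5123 pp.

4.512 percentage points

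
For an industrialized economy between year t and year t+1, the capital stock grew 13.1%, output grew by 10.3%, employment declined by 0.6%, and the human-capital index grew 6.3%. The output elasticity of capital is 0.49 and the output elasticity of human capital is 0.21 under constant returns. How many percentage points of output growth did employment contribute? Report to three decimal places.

Labor's share = 1 − 0.49 − 0.21 = 0.3.
Contribution = share × growth = 0.3 × (-0.6) = -0.18 pp.

-0.180 percentage points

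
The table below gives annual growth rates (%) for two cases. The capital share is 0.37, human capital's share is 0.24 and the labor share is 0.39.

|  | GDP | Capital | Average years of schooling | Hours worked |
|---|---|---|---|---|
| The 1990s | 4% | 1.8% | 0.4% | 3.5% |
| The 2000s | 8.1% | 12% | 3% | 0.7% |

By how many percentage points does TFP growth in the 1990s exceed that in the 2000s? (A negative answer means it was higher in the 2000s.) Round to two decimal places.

-0.79 percentage points

Labor's share = 1 − 0.37 − 0.24 = 0.39.
The 1990s: TFP = 4 − 0.666 − 0.096 − 1.365 = 1.873%.
The 2000s: TFP = 8.1 − 4.44 − 0.72 − 0.273 = 2.667%.
Difference = 1.873 − (2.667) = -0.794 pp.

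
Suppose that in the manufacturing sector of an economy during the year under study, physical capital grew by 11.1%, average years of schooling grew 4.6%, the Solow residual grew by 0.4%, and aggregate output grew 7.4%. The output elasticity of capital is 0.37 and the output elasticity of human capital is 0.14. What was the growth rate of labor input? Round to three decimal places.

Labor input growth was 4.590%.

Labor's share = 1 − 0.37 − 0.14 = 0.49.
gY = gA + 0.37×11.1 + 0.14×4.6 + 0.49×g.
0.49×g = 7.4 − 0.4 − 4.751 = 2.249.
g = 2.249 / 0.49 = 4.5898%.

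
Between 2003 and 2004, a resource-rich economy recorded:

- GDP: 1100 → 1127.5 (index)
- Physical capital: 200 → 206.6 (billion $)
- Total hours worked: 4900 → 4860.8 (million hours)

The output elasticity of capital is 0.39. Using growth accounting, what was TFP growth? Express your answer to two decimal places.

GDP growth = (1127.5 − 1100) / 1100 = 2.5%.
Physical capital growth = (206.6 − 200) / 200 = 3.3%.
Total hours worked growth = (4860.8 − 4900) / 4900 = -0.8%.
Labor's share = 1 − 0.39 = 0.61.
Physical capital: 0.39 × 3.3 = 1.287 pp.
Total hours worked: 0.61 × (-0.8) = -0.488 pp.
TFP growth = 2.5 − 0.799 = 1.701%.

TFP grew 1.70%.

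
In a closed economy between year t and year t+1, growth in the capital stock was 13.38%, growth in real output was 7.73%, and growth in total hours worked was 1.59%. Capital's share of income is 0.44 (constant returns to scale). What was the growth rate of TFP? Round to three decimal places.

Labor's share = 1 − 0.44 = 0.56.
The capital stock: 0.44 × 13.38 = 5.8872 pp.
Total hours worked: 0.56 × 1.59 = 0.8904 pp.
TFP growth = 7.73 − 6.7776 = 0.9524%.

TFP growth was 0.952%.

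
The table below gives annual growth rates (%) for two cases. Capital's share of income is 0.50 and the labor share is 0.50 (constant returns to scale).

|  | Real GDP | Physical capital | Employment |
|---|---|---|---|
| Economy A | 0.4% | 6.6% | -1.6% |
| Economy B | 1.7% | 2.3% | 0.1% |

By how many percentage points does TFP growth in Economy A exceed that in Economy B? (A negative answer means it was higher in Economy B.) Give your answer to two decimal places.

-2.60 percentage points

Labor's share = 1 − 0.5 = 0.5.
Economy A: TFP = 0.4 − 3.3 + 0.8 = -2.1%.
Economy B: TFP = 1.7 − 1.15 − 0.05 = 0.5%.
Difference = -2.1 − (0.5) = -2.6 pp.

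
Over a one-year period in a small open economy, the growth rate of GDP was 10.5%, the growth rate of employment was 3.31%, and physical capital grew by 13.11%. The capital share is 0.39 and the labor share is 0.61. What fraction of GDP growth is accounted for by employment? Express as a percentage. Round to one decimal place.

Labor's share = 1 − 0.39 = 0.61.
Employment contributed 0.61 × 3.31 = 2.0191 pp.
Share of growth = 2.0191 / 10.5 × 100 = 19.23%.

Employment accounted for 19.2% of growth.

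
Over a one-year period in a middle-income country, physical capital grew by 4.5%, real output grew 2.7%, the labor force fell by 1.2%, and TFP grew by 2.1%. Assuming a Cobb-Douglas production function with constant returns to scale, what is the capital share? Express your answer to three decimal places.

0.316

gY = gA + α·gK + (1−α)·gL, so gY − gA − gL = α(gK − gL).
2.7 − 2.1 + 1.2 = α × (4.5 − (-1.2)).
1.8 = 5.7 α, so α = 0.31579.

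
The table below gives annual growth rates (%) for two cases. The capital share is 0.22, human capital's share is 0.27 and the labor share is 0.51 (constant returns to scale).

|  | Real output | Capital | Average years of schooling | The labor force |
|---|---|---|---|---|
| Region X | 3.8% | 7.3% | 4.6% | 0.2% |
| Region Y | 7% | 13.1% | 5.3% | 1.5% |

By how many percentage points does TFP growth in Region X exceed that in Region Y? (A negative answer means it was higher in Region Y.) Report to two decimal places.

Labor's share = 1 − 0.22 − 0.27 = 0.51.
Region X: TFP = 3.8 − 1.606 − 1.242 − 0.102 = 0.85%.
Region Y: TFP = 7 − 2.882 − 1.431 − 0.765 = 1.922%.
Difference = 0.85 − (1.922) = -1.072 pp.

-1.07 percentage points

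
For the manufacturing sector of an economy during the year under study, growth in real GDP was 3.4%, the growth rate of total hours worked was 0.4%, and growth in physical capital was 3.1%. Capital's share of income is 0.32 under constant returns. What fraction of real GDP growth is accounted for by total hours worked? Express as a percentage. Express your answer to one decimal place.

Labor's share = 1 − 0.32 = 0.68.
Total hours worked contributed 0.68 × 0.4 = 0.272 pp.
Share of growth = 0.272 / 3.4 × 100 = 8%.

Total hours worked accounted for 8.0% of growth.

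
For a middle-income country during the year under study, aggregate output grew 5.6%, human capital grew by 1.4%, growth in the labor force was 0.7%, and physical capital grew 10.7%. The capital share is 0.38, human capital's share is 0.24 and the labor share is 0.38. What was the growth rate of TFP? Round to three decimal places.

TFP grew 0.932%.

Labor's share = 1 − 0.38 − 0.24 = 0.38.
Physical capital: 0.38 × 10.7 = 4.066 pp.
Human capital: 0.24 × 1.4 = 0.336 pp.
The labor force: 0.38 × 0.7 = 0.266 pp.
TFP growth = 5.6 − 4.668 = 0.932%.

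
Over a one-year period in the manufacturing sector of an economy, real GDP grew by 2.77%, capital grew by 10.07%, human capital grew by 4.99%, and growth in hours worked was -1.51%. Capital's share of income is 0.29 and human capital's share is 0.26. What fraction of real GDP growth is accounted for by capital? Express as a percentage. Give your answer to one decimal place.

Capital contributed 0.29 × 10.07 = 2.9203 pp.
Share of growth = 2.9203 / 2.77 × 100 = 105.426%.

105.4%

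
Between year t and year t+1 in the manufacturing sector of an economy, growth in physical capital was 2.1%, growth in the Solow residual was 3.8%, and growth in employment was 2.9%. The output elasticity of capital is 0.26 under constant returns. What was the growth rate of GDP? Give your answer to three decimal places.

GDP growth was 6.492%.

Labor's share = 1 − 0.26 = 0.74.
Physical capital: 0.26 × 2.1 = 0.546 pp.
Employment: 0.74 × 2.9 = 2.146 pp.
Output growth = 3.8 + 2.692 = 6.492%.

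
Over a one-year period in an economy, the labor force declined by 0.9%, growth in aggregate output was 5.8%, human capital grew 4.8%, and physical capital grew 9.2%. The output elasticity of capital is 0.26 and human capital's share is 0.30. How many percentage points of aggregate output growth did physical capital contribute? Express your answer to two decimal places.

Contribution = share × growth = 0.26 × 9.2 = 2.392 pp.

2.39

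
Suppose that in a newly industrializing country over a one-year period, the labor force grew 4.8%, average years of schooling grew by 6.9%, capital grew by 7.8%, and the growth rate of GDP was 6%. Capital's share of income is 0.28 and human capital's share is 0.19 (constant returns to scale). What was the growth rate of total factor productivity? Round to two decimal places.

Labor's share = 1 − 0.28 − 0.19 = 0.53.
Capital: 0.28 × 7.8 = 2.184 pp.
Average years of schooling: 0.19 × 6.9 = 1.311 pp.
The labor force: 0.53 × 4.8 = 2.544 pp.
TFP growth = 6 − 6.039 = -0.039%.

-0.04%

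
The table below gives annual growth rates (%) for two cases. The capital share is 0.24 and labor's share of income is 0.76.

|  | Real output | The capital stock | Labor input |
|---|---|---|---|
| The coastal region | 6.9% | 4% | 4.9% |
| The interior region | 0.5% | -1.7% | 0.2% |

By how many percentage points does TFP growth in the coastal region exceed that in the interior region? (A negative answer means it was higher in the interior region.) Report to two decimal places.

Labor's share = 1 − 0.24 = 0.76.
The coastal region: TFP = 6.9 − 0.96 − 3.724 = 2.216%.
The interior region: TFP = 0.5 + 0.408 − 0.152 = 0.756%.
Difference = 2.216 − (0.756) = 1.46 pp.

1.46 percentage points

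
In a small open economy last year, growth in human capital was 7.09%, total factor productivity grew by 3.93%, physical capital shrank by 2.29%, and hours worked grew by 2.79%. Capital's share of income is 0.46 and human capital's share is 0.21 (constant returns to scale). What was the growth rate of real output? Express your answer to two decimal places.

5.29%

Labor's share = 1 − 0.46 − 0.21 = 0.33.
Physical capital: 0.46 × (-2.29) = -1.0534 pp.
Human capital: 0.21 × 7.09 = 1.4889 pp.
Hours worked: 0.33 × 2.79 = 0.9207 pp.
Output growth = 3.93 + 1.3562 = 5.2862%.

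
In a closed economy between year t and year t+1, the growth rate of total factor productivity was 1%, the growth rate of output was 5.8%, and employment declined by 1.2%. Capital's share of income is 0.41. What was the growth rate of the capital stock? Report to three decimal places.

Labor's share = 1 − 0.41 = 0.59.
gY = gA + 0.59×(-1.2) + 0.41×g.
0.41×g = 5.8 − 1 + 0.708 = 5.508.
g = 5.508 / 0.41 = 13.43415%.

13.434%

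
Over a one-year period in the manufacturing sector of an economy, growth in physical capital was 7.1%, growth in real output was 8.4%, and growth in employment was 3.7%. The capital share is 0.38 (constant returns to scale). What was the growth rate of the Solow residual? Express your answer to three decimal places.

3.408%

Labor's share = 1 − 0.38 = 0.62.
Physical capital: 0.38 × 7.1 = 2.698 pp.
Employment: 0.62 × 3.7 = 2.294 pp.
TFP growth = 8.4 − 4.992 = 3.408%.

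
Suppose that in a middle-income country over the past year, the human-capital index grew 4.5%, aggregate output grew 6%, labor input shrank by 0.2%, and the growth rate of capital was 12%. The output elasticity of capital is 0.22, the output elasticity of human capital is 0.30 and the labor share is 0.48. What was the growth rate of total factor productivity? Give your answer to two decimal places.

Labor's share = 1 − 0.22 − 0.3 = 0.48.
Capital: 0.22 × 12 = 2.64 pp.
The human-capital index: 0.3 × 4.5 = 1.35 pp.
Labor input: 0.48 × (-0.2) = -0.096 pp.
TFP growth = 6 − 3.894 = 2.106%.

2.11%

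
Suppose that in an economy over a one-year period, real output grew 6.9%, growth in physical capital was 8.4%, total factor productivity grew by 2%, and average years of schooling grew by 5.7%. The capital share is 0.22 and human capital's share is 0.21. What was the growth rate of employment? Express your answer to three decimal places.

3.254%

Labor's share = 1 − 0.22 − 0.21 = 0.57.
gY = gA + 0.22×8.4 + 0.21×5.7 + 0.57×g.
0.57×g = 6.9 − 2 − 3.045 = 1.855.
g = 1.855 / 0.57 = 3.25439%.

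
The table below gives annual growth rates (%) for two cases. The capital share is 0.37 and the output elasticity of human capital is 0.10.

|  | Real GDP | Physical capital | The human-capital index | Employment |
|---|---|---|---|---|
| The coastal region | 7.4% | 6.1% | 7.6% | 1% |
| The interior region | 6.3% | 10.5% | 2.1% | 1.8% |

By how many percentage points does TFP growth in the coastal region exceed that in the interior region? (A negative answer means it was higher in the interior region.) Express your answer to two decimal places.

2.60 percentage points

Labor's share = 1 − 0.37 − 0.1 = 0.53.
The coastal region: TFP = 7.4 − 2.257 − 0.76 − 0.53 = 3.853%.
The interior region: TFP = 6.3 − 3.885 − 0.21 − 0.954 = 1.251%.
Difference = 3.853 − (1.251) = 2.602 pp.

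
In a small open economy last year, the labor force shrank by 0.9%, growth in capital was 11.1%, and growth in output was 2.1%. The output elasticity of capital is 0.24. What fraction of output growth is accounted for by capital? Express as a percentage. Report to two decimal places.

Capital contributed 0.24 × 11.1 = 2.664 pp.
Share of growth = 2.664 / 2.1 × 100 = 126.8571%.

Capital accounted for 126.86% of growth.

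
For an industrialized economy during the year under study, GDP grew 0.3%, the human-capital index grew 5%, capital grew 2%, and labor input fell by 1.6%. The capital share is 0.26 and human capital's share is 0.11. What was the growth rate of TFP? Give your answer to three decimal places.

TFP grew 0.238%.

Labor's share = 1 − 0.26 − 0.11 = 0.63.
Capital: 0.26 × 2 = 0.52 pp.
The human-capital index: 0.11 × 5 = 0.55 pp.
Labor input: 0.63 × (-1.6) = -1.008 pp.
TFP growth = 0.3 − 0.062 = 0.238%.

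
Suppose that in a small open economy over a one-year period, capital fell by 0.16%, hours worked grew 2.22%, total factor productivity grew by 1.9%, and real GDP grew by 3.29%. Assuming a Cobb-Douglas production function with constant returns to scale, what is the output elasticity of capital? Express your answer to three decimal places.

The output elasticity of capital is 0.349.

gY = gA + α·gK + (1−α)·gL, so gY − gA − gL = α(gK − gL).
3.29 − 1.9 − 2.22 = α × (-0.16 − 2.22).
-0.83 = -2.38 α, so α = 0.34874.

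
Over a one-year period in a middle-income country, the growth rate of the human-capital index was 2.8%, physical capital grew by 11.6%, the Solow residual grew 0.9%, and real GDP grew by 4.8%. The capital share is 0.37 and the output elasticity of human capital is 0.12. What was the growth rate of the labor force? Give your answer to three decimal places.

Labor's share = 1 − 0.37 − 0.12 = 0.51.
gY = gA + 0.37×11.6 + 0.12×2.8 + 0.51×g.
0.51×g = 4.8 − 0.9 − 4.628 = -0.728.
g = -0.728 / 0.51 = -1.42745%.

-1.427%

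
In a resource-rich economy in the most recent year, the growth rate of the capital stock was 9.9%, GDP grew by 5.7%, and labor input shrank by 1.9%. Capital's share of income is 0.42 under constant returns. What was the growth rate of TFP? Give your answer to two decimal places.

Labor's share = 1 − 0.42 = 0.58.
The capital stock: 0.42 × 9.9 = 4.158 pp.
Labor input: 0.58 × (-1.9) = -1.102 pp.
TFP growth = 5.7 − 3.056 = 2.644%.

2.64%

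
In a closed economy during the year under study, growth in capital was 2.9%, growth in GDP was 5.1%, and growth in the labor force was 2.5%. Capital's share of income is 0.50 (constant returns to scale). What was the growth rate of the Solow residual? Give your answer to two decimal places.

Labor's share = 1 − 0.5 = 0.5.
Capital: 0.5 × 2.9 = 1.45 pp.
The labor force: 0.5 × 2.5 = 1.25 pp.
TFP growth = 5.1 − 2.7 = 2.4%.

The Solow residual grew 2.40%.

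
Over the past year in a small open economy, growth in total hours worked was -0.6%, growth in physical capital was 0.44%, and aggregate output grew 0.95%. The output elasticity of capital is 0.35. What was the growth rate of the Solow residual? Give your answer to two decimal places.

Labor's share = 1 − 0.35 = 0.65.
Physical capital: 0.35 × 0.44 = 0.154 pp.
Total hours worked: 0.65 × (-0.6) = -0.39 pp.
TFP growth = 0.95 + 0.236 = 1.186%.

The Solow residual growth was 1.19%.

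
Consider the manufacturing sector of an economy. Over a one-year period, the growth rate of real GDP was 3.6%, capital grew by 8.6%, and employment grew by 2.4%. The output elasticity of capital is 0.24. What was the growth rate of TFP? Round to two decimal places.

Labor's share = 1 − 0.24 = 0.76.
Capital: 0.24 × 8.6 = 2.064 pp.
Employment: 0.76 × 2.4 = 1.824 pp.
TFP growth = 3.6 − 3.888 = -0.288%.

-0.29%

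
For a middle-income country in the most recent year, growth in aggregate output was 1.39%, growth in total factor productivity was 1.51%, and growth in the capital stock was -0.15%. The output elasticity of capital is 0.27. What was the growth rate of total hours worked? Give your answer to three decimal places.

Labor's share = 1 − 0.27 = 0.73.
gY = gA + 0.27×(-0.15) + 0.73×g.
0.73×g = 1.39 − 1.51 + 0.0405 = -0.0795.
g = -0.0795 / 0.73 = -0.1089%.

-0.109%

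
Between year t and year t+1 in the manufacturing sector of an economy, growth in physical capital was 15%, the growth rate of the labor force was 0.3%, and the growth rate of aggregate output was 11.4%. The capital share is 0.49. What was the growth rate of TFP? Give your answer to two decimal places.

Labor's share = 1 − 0.49 = 0.51.
Physical capital: 0.49 × 15 = 7.35 pp.
The labor force: 0.51 × 0.3 = 0.153 pp.
TFP growth = 11.4 − 7.503 = 3.897%.

TFP growth was 3.90%.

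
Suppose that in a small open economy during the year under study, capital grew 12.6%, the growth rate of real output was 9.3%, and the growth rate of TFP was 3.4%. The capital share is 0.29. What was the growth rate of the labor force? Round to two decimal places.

3.16%

Labor's share = 1 − 0.29 = 0.71.
gY = gA + 0.29×12.6 + 0.71×g.
0.71×g = 9.3 − 3.4 − 3.654 = 2.246.
g = 2.246 / 0.71 = 3.1634%.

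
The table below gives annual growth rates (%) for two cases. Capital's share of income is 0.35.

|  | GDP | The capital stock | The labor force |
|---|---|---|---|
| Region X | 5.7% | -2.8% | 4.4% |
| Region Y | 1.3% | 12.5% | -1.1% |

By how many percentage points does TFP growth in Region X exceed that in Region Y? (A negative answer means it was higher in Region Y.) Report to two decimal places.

Labor's share = 1 − 0.35 = 0.65.
Region X: TFP = 5.7 + 0.98 − 2.86 = 3.82%.
Region Y: TFP = 1.3 − 4.375 + 0.715 = -2.36%.
Difference = 3.82 − (-2.36) = 6.18 pp.

6.18 percentage points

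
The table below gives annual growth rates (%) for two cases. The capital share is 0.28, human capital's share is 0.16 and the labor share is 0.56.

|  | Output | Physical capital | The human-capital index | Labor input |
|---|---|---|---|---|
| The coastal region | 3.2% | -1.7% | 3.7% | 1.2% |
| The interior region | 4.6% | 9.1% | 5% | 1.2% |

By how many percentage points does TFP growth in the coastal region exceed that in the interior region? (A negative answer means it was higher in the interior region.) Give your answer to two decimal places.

Labor's share = 1 − 0.28 − 0.16 = 0.56.
The coastal region: TFP = 3.2 + 0.476 − 0.592 − 0.672 = 2.412%.
The interior region: TFP = 4.6 − 2.548 − 0.8 − 0.672 = 0.58%.
Difference = 2.412 − (0.58) = 1.832 pp.

1.83 percentage points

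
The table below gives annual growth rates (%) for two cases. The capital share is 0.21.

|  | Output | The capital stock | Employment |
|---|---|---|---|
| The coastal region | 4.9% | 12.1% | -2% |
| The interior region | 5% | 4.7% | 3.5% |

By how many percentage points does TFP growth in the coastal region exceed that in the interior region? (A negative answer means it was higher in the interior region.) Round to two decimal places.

2.69 percentage points

Labor's share = 1 − 0.21 = 0.79.
The coastal region: TFP = 4.9 − 2.541 + 1.58 = 3.939%.
The interior region: TFP = 5 − 0.987 − 2.765 = 1.248%.
Difference = 3.939 − (1.248) = 2.691 pp.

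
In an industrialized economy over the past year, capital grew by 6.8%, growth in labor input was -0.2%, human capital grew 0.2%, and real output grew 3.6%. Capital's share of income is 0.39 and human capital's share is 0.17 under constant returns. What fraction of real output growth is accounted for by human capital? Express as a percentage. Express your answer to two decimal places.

Human capital contributed 0.17 × 0.2 = 0.034 pp.
Share of growth = 0.034 / 3.6 × 100 = 0.9444%.

0.94%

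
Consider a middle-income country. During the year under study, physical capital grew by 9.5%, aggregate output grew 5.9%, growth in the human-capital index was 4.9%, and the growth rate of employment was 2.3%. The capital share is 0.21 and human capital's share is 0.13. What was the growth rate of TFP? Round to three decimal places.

Labor's share = 1 − 0.21 − 0.13 = 0.66.
Physical capital: 0.21 × 9.5 = 1.995 pp.
The human-capital index: 0.13 × 4.9 = 0.637 pp.
Employment: 0.66 × 2.3 = 1.518 pp.
TFP growth = 5.9 − 4.15 = 1.75%.

TFP grew 1.750%.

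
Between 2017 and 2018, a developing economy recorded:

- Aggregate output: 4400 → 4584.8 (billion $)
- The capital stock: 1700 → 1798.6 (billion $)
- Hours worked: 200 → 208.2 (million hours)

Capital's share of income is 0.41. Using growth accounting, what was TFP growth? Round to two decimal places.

-0.60%

Aggregate output growth = (4584.8 − 4400) / 4400 = 4.2%.
The capital stock growth = (1798.6 − 1700) / 1700 = 5.8%.
Hours worked growth = (208.2 − 200) / 200 = 4.1%.
Labor's share = 1 − 0.41 = 0.59.
The capital stock: 0.41 × 5.8 = 2.378 pp.
Hours worked: 0.59 × 4.1 = 2.419 pp.
TFP growth = 4.2 − 4.797 = -0.597%.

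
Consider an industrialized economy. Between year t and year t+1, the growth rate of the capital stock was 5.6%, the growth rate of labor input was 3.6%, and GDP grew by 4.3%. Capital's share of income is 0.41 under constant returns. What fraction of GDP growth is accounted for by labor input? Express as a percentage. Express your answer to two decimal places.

Labor's share = 1 − 0.41 = 0.59.
Labor input contributed 0.59 × 3.6 = 2.124 pp.
Share of growth = 2.124 / 4.3 × 100 = 49.3953%.

Labor input accounted for 49.40% of growth.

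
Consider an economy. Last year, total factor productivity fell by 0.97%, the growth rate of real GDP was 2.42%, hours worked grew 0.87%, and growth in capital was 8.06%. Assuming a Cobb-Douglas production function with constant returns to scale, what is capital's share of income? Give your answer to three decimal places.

α = 0.350

gY = gA + α·gK + (1−α)·gL, so gY − gA − gL = α(gK − gL).
2.42 + 0.97 − 0.87 = α × (8.06 − 0.87).
2.52 = 7.19 α, so α = 0.35049.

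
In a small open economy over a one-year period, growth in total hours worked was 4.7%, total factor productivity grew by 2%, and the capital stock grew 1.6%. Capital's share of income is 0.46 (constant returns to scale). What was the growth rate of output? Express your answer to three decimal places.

Output growth was 5.274%.

Labor's share = 1 − 0.46 = 0.54.
The capital stock: 0.46 × 1.6 = 0.736 pp.
Total hours worked: 0.54 × 4.7 = 2.538 pp.
Output growth = 2 + 3.274 = 5.274%.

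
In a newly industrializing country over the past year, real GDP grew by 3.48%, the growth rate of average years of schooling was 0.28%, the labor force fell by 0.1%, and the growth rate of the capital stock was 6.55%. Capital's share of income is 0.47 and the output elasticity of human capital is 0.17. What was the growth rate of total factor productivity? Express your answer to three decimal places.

Total factor productivity growth was 0.390%.

Labor's share = 1 − 0.47 − 0.17 = 0.36.
The capital stock: 0.47 × 6.55 = 3.0785 pp.
Average years of schooling: 0.17 × 0.28 = 0.0476 pp.
The labor force: 0.36 × (-0.1) = -0.036 pp.
TFP growth = 3.48 − 3.0901 = 0.3899%.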